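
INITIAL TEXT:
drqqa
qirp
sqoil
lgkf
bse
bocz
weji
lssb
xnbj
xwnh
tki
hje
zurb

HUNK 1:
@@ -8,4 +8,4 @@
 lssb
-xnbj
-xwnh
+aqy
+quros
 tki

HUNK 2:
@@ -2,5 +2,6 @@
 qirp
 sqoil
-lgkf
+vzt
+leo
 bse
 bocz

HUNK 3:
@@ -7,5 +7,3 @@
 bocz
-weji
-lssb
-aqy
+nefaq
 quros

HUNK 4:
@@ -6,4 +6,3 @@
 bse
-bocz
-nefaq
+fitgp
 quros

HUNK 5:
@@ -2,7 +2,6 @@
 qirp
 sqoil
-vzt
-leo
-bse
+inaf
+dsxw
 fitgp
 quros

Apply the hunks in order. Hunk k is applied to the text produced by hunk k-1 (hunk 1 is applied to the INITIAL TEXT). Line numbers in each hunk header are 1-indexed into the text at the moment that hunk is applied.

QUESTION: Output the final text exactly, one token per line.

Answer: drqqa
qirp
sqoil
inaf
dsxw
fitgp
quros
tki
hje
zurb

Derivation:
Hunk 1: at line 8 remove [xnbj,xwnh] add [aqy,quros] -> 13 lines: drqqa qirp sqoil lgkf bse bocz weji lssb aqy quros tki hje zurb
Hunk 2: at line 2 remove [lgkf] add [vzt,leo] -> 14 lines: drqqa qirp sqoil vzt leo bse bocz weji lssb aqy quros tki hje zurb
Hunk 3: at line 7 remove [weji,lssb,aqy] add [nefaq] -> 12 lines: drqqa qirp sqoil vzt leo bse bocz nefaq quros tki hje zurb
Hunk 4: at line 6 remove [bocz,nefaq] add [fitgp] -> 11 lines: drqqa qirp sqoil vzt leo bse fitgp quros tki hje zurb
Hunk 5: at line 2 remove [vzt,leo,bse] add [inaf,dsxw] -> 10 lines: drqqa qirp sqoil inaf dsxw fitgp quros tki hje zurb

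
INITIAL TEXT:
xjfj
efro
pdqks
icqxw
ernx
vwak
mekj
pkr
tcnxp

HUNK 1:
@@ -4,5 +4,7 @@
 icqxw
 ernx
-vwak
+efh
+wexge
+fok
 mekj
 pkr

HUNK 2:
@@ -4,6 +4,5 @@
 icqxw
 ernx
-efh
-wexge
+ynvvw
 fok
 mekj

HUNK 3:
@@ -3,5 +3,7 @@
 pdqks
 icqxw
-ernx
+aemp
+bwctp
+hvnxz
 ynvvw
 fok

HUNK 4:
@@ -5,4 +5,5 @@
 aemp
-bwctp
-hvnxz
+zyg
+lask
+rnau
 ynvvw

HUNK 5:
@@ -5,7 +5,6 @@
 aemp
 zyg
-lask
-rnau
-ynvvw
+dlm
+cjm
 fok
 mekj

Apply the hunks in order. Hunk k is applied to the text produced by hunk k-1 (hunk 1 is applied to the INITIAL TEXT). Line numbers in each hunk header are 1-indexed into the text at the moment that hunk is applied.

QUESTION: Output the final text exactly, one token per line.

Answer: xjfj
efro
pdqks
icqxw
aemp
zyg
dlm
cjm
fok
mekj
pkr
tcnxp

Derivation:
Hunk 1: at line 4 remove [vwak] add [efh,wexge,fok] -> 11 lines: xjfj efro pdqks icqxw ernx efh wexge fok mekj pkr tcnxp
Hunk 2: at line 4 remove [efh,wexge] add [ynvvw] -> 10 lines: xjfj efro pdqks icqxw ernx ynvvw fok mekj pkr tcnxp
Hunk 3: at line 3 remove [ernx] add [aemp,bwctp,hvnxz] -> 12 lines: xjfj efro pdqks icqxw aemp bwctp hvnxz ynvvw fok mekj pkr tcnxp
Hunk 4: at line 5 remove [bwctp,hvnxz] add [zyg,lask,rnau] -> 13 lines: xjfj efro pdqks icqxw aemp zyg lask rnau ynvvw fok mekj pkr tcnxp
Hunk 5: at line 5 remove [lask,rnau,ynvvw] add [dlm,cjm] -> 12 lines: xjfj efro pdqks icqxw aemp zyg dlm cjm fok mekj pkr tcnxp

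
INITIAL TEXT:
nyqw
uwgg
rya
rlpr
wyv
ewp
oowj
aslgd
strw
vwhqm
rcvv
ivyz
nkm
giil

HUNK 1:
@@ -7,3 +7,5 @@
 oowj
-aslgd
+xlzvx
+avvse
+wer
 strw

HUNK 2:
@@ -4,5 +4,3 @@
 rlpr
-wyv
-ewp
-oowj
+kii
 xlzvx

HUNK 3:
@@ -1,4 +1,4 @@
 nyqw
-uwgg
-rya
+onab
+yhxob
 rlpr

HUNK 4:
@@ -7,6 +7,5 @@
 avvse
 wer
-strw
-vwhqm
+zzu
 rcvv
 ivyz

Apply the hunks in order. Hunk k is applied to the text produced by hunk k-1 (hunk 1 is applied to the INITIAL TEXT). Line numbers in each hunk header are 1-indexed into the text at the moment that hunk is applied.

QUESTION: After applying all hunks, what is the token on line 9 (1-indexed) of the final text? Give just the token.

Answer: zzu

Derivation:
Hunk 1: at line 7 remove [aslgd] add [xlzvx,avvse,wer] -> 16 lines: nyqw uwgg rya rlpr wyv ewp oowj xlzvx avvse wer strw vwhqm rcvv ivyz nkm giil
Hunk 2: at line 4 remove [wyv,ewp,oowj] add [kii] -> 14 lines: nyqw uwgg rya rlpr kii xlzvx avvse wer strw vwhqm rcvv ivyz nkm giil
Hunk 3: at line 1 remove [uwgg,rya] add [onab,yhxob] -> 14 lines: nyqw onab yhxob rlpr kii xlzvx avvse wer strw vwhqm rcvv ivyz nkm giil
Hunk 4: at line 7 remove [strw,vwhqm] add [zzu] -> 13 lines: nyqw onab yhxob rlpr kii xlzvx avvse wer zzu rcvv ivyz nkm giil
Final line 9: zzu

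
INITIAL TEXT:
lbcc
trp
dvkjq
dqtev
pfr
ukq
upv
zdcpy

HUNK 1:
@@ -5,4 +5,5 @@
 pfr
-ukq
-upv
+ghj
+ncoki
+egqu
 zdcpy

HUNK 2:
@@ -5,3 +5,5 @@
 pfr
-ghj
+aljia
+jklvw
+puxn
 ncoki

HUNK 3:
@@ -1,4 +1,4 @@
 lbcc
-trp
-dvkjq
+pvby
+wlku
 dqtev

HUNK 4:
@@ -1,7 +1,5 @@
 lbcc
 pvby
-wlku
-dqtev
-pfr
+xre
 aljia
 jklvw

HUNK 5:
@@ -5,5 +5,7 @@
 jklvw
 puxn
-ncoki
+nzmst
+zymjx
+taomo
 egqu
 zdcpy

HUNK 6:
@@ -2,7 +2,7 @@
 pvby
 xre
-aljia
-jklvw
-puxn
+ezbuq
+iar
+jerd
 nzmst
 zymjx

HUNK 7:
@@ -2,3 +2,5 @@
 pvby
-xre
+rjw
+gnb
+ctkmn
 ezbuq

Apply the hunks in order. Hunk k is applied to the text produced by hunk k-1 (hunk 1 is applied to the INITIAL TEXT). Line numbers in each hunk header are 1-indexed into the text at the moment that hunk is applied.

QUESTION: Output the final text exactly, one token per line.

Hunk 1: at line 5 remove [ukq,upv] add [ghj,ncoki,egqu] -> 9 lines: lbcc trp dvkjq dqtev pfr ghj ncoki egqu zdcpy
Hunk 2: at line 5 remove [ghj] add [aljia,jklvw,puxn] -> 11 lines: lbcc trp dvkjq dqtev pfr aljia jklvw puxn ncoki egqu zdcpy
Hunk 3: at line 1 remove [trp,dvkjq] add [pvby,wlku] -> 11 lines: lbcc pvby wlku dqtev pfr aljia jklvw puxn ncoki egqu zdcpy
Hunk 4: at line 1 remove [wlku,dqtev,pfr] add [xre] -> 9 lines: lbcc pvby xre aljia jklvw puxn ncoki egqu zdcpy
Hunk 5: at line 5 remove [ncoki] add [nzmst,zymjx,taomo] -> 11 lines: lbcc pvby xre aljia jklvw puxn nzmst zymjx taomo egqu zdcpy
Hunk 6: at line 2 remove [aljia,jklvw,puxn] add [ezbuq,iar,jerd] -> 11 lines: lbcc pvby xre ezbuq iar jerd nzmst zymjx taomo egqu zdcpy
Hunk 7: at line 2 remove [xre] add [rjw,gnb,ctkmn] -> 13 lines: lbcc pvby rjw gnb ctkmn ezbuq iar jerd nzmst zymjx taomo egqu zdcpy

Answer: lbcc
pvby
rjw
gnb
ctkmn
ezbuq
iar
jerd
nzmst
zymjx
taomo
egqu
zdcpy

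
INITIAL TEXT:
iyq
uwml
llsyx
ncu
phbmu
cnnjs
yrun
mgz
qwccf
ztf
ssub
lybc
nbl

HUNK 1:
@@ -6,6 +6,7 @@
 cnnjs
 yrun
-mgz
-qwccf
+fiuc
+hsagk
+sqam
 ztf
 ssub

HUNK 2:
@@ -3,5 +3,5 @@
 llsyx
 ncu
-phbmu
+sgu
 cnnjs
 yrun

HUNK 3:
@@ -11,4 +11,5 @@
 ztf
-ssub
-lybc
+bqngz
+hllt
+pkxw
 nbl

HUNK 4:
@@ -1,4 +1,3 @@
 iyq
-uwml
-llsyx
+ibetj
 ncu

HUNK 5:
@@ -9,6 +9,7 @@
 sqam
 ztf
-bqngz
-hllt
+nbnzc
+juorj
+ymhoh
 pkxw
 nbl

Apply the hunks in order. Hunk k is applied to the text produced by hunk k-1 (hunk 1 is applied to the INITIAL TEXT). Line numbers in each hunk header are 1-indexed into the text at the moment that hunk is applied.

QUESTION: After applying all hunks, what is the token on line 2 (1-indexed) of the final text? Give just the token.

Hunk 1: at line 6 remove [mgz,qwccf] add [fiuc,hsagk,sqam] -> 14 lines: iyq uwml llsyx ncu phbmu cnnjs yrun fiuc hsagk sqam ztf ssub lybc nbl
Hunk 2: at line 3 remove [phbmu] add [sgu] -> 14 lines: iyq uwml llsyx ncu sgu cnnjs yrun fiuc hsagk sqam ztf ssub lybc nbl
Hunk 3: at line 11 remove [ssub,lybc] add [bqngz,hllt,pkxw] -> 15 lines: iyq uwml llsyx ncu sgu cnnjs yrun fiuc hsagk sqam ztf bqngz hllt pkxw nbl
Hunk 4: at line 1 remove [uwml,llsyx] add [ibetj] -> 14 lines: iyq ibetj ncu sgu cnnjs yrun fiuc hsagk sqam ztf bqngz hllt pkxw nbl
Hunk 5: at line 9 remove [bqngz,hllt] add [nbnzc,juorj,ymhoh] -> 15 lines: iyq ibetj ncu sgu cnnjs yrun fiuc hsagk sqam ztf nbnzc juorj ymhoh pkxw nbl
Final line 2: ibetj

Answer: ibetj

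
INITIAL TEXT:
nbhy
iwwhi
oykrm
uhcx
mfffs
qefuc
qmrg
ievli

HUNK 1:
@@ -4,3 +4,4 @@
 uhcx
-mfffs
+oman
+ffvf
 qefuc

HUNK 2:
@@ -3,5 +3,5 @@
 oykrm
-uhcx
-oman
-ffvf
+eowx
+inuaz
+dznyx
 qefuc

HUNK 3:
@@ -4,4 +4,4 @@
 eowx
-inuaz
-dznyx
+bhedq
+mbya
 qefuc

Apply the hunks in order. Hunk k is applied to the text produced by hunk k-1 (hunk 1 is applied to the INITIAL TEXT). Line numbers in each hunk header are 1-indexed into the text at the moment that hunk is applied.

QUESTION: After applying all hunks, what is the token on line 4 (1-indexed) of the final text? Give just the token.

Hunk 1: at line 4 remove [mfffs] add [oman,ffvf] -> 9 lines: nbhy iwwhi oykrm uhcx oman ffvf qefuc qmrg ievli
Hunk 2: at line 3 remove [uhcx,oman,ffvf] add [eowx,inuaz,dznyx] -> 9 lines: nbhy iwwhi oykrm eowx inuaz dznyx qefuc qmrg ievli
Hunk 3: at line 4 remove [inuaz,dznyx] add [bhedq,mbya] -> 9 lines: nbhy iwwhi oykrm eowx bhedq mbya qefuc qmrg ievli
Final line 4: eowx

Answer: eowx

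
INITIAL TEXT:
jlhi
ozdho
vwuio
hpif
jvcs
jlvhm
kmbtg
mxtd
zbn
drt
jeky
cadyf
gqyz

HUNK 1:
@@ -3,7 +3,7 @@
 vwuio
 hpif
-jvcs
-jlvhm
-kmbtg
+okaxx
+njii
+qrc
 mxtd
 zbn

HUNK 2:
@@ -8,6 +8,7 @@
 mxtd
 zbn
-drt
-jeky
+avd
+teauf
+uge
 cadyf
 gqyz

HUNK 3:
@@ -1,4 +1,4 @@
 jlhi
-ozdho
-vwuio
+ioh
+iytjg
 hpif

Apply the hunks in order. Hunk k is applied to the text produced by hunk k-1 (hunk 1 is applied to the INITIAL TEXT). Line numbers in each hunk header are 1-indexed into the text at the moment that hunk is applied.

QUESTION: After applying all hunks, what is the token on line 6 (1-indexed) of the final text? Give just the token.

Hunk 1: at line 3 remove [jvcs,jlvhm,kmbtg] add [okaxx,njii,qrc] -> 13 lines: jlhi ozdho vwuio hpif okaxx njii qrc mxtd zbn drt jeky cadyf gqyz
Hunk 2: at line 8 remove [drt,jeky] add [avd,teauf,uge] -> 14 lines: jlhi ozdho vwuio hpif okaxx njii qrc mxtd zbn avd teauf uge cadyf gqyz
Hunk 3: at line 1 remove [ozdho,vwuio] add [ioh,iytjg] -> 14 lines: jlhi ioh iytjg hpif okaxx njii qrc mxtd zbn avd teauf uge cadyf gqyz
Final line 6: njii

Answer: njii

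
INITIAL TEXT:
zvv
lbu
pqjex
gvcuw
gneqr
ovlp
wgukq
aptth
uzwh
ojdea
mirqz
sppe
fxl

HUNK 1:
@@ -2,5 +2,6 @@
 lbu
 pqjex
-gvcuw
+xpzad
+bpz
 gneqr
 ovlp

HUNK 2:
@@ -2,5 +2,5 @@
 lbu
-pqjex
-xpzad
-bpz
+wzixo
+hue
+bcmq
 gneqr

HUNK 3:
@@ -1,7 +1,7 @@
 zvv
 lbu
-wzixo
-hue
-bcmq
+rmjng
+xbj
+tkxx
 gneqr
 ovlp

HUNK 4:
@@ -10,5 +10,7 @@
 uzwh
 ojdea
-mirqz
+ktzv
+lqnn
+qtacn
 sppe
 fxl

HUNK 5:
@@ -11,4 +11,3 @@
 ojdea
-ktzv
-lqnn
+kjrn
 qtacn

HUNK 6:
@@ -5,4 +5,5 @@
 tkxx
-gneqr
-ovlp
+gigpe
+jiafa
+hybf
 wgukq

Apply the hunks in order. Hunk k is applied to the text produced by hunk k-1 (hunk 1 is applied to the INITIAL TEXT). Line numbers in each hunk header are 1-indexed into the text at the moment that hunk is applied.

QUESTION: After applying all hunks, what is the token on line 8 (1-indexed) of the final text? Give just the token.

Hunk 1: at line 2 remove [gvcuw] add [xpzad,bpz] -> 14 lines: zvv lbu pqjex xpzad bpz gneqr ovlp wgukq aptth uzwh ojdea mirqz sppe fxl
Hunk 2: at line 2 remove [pqjex,xpzad,bpz] add [wzixo,hue,bcmq] -> 14 lines: zvv lbu wzixo hue bcmq gneqr ovlp wgukq aptth uzwh ojdea mirqz sppe fxl
Hunk 3: at line 1 remove [wzixo,hue,bcmq] add [rmjng,xbj,tkxx] -> 14 lines: zvv lbu rmjng xbj tkxx gneqr ovlp wgukq aptth uzwh ojdea mirqz sppe fxl
Hunk 4: at line 10 remove [mirqz] add [ktzv,lqnn,qtacn] -> 16 lines: zvv lbu rmjng xbj tkxx gneqr ovlp wgukq aptth uzwh ojdea ktzv lqnn qtacn sppe fxl
Hunk 5: at line 11 remove [ktzv,lqnn] add [kjrn] -> 15 lines: zvv lbu rmjng xbj tkxx gneqr ovlp wgukq aptth uzwh ojdea kjrn qtacn sppe fxl
Hunk 6: at line 5 remove [gneqr,ovlp] add [gigpe,jiafa,hybf] -> 16 lines: zvv lbu rmjng xbj tkxx gigpe jiafa hybf wgukq aptth uzwh ojdea kjrn qtacn sppe fxl
Final line 8: hybf

Answer: hybf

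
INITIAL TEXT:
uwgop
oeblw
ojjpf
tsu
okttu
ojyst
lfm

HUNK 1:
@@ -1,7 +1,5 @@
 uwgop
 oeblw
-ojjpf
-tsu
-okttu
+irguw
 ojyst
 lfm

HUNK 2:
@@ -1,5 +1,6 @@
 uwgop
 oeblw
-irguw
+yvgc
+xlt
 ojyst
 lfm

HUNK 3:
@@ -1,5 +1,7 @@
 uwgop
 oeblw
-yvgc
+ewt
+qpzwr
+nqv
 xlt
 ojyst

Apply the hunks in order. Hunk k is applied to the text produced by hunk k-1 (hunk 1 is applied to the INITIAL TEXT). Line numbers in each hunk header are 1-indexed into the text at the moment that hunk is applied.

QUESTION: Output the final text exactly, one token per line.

Answer: uwgop
oeblw
ewt
qpzwr
nqv
xlt
ojyst
lfm

Derivation:
Hunk 1: at line 1 remove [ojjpf,tsu,okttu] add [irguw] -> 5 lines: uwgop oeblw irguw ojyst lfm
Hunk 2: at line 1 remove [irguw] add [yvgc,xlt] -> 6 lines: uwgop oeblw yvgc xlt ojyst lfm
Hunk 3: at line 1 remove [yvgc] add [ewt,qpzwr,nqv] -> 8 lines: uwgop oeblw ewt qpzwr nqv xlt ojyst lfm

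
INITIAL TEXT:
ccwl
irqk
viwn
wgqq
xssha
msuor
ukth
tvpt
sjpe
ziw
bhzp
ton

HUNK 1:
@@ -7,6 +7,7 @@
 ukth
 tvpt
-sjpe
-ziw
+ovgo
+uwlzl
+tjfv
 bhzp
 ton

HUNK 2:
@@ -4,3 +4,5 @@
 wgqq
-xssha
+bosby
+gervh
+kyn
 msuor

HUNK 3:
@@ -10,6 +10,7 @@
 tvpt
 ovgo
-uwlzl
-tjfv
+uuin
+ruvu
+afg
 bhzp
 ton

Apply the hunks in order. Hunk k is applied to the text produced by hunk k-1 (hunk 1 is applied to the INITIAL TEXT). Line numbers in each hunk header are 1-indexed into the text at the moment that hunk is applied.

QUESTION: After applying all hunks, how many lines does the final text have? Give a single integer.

Answer: 16

Derivation:
Hunk 1: at line 7 remove [sjpe,ziw] add [ovgo,uwlzl,tjfv] -> 13 lines: ccwl irqk viwn wgqq xssha msuor ukth tvpt ovgo uwlzl tjfv bhzp ton
Hunk 2: at line 4 remove [xssha] add [bosby,gervh,kyn] -> 15 lines: ccwl irqk viwn wgqq bosby gervh kyn msuor ukth tvpt ovgo uwlzl tjfv bhzp ton
Hunk 3: at line 10 remove [uwlzl,tjfv] add [uuin,ruvu,afg] -> 16 lines: ccwl irqk viwn wgqq bosby gervh kyn msuor ukth tvpt ovgo uuin ruvu afg bhzp ton
Final line count: 16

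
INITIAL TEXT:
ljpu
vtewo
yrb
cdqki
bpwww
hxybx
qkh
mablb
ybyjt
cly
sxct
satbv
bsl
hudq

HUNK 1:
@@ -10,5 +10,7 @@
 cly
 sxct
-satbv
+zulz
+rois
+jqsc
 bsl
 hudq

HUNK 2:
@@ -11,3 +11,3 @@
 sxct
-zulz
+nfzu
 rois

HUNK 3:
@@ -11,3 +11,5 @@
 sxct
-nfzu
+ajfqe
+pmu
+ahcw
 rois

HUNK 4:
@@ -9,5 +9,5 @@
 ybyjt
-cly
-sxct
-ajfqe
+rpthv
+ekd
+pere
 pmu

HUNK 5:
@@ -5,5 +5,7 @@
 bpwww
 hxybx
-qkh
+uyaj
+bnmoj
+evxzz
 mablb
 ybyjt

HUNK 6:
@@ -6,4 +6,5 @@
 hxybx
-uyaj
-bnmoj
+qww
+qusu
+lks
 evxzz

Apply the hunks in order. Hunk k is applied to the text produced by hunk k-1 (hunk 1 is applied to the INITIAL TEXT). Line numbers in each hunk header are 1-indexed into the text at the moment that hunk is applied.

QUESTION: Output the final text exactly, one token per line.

Hunk 1: at line 10 remove [satbv] add [zulz,rois,jqsc] -> 16 lines: ljpu vtewo yrb cdqki bpwww hxybx qkh mablb ybyjt cly sxct zulz rois jqsc bsl hudq
Hunk 2: at line 11 remove [zulz] add [nfzu] -> 16 lines: ljpu vtewo yrb cdqki bpwww hxybx qkh mablb ybyjt cly sxct nfzu rois jqsc bsl hudq
Hunk 3: at line 11 remove [nfzu] add [ajfqe,pmu,ahcw] -> 18 lines: ljpu vtewo yrb cdqki bpwww hxybx qkh mablb ybyjt cly sxct ajfqe pmu ahcw rois jqsc bsl hudq
Hunk 4: at line 9 remove [cly,sxct,ajfqe] add [rpthv,ekd,pere] -> 18 lines: ljpu vtewo yrb cdqki bpwww hxybx qkh mablb ybyjt rpthv ekd pere pmu ahcw rois jqsc bsl hudq
Hunk 5: at line 5 remove [qkh] add [uyaj,bnmoj,evxzz] -> 20 lines: ljpu vtewo yrb cdqki bpwww hxybx uyaj bnmoj evxzz mablb ybyjt rpthv ekd pere pmu ahcw rois jqsc bsl hudq
Hunk 6: at line 6 remove [uyaj,bnmoj] add [qww,qusu,lks] -> 21 lines: ljpu vtewo yrb cdqki bpwww hxybx qww qusu lks evxzz mablb ybyjt rpthv ekd pere pmu ahcw rois jqsc bsl hudq

Answer: ljpu
vtewo
yrb
cdqki
bpwww
hxybx
qww
qusu
lks
evxzz
mablb
ybyjt
rpthv
ekd
pere
pmu
ahcw
rois
jqsc
bsl
hudq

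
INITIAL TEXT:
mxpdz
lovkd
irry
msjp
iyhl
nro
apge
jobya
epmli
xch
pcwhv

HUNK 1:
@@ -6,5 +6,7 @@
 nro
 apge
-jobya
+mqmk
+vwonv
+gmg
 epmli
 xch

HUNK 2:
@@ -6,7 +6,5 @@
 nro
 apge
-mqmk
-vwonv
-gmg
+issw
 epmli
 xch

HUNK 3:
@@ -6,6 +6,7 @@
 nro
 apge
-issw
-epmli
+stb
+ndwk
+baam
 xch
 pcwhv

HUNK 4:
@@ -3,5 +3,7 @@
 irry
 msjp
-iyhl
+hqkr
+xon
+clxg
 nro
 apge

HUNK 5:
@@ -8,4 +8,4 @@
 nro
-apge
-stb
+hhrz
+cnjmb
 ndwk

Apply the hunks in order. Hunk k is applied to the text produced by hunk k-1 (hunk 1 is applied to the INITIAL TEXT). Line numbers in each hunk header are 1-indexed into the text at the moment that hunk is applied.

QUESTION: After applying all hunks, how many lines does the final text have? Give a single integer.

Hunk 1: at line 6 remove [jobya] add [mqmk,vwonv,gmg] -> 13 lines: mxpdz lovkd irry msjp iyhl nro apge mqmk vwonv gmg epmli xch pcwhv
Hunk 2: at line 6 remove [mqmk,vwonv,gmg] add [issw] -> 11 lines: mxpdz lovkd irry msjp iyhl nro apge issw epmli xch pcwhv
Hunk 3: at line 6 remove [issw,epmli] add [stb,ndwk,baam] -> 12 lines: mxpdz lovkd irry msjp iyhl nro apge stb ndwk baam xch pcwhv
Hunk 4: at line 3 remove [iyhl] add [hqkr,xon,clxg] -> 14 lines: mxpdz lovkd irry msjp hqkr xon clxg nro apge stb ndwk baam xch pcwhv
Hunk 5: at line 8 remove [apge,stb] add [hhrz,cnjmb] -> 14 lines: mxpdz lovkd irry msjp hqkr xon clxg nro hhrz cnjmb ndwk baam xch pcwhv
Final line count: 14

Answer: 14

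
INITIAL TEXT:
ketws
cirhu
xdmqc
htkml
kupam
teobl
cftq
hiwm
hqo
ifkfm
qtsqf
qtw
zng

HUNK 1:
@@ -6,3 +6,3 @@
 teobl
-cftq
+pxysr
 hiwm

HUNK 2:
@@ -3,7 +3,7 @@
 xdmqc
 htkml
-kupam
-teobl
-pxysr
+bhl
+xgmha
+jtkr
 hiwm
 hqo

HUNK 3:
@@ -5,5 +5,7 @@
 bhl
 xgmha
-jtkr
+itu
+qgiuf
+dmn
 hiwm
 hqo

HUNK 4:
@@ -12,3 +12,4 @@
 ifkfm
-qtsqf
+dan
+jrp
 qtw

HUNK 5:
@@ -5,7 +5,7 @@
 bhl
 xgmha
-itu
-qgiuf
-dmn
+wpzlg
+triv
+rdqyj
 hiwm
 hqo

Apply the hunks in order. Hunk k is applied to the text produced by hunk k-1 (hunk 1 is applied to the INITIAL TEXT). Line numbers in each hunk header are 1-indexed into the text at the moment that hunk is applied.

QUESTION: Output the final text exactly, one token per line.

Answer: ketws
cirhu
xdmqc
htkml
bhl
xgmha
wpzlg
triv
rdqyj
hiwm
hqo
ifkfm
dan
jrp
qtw
zng

Derivation:
Hunk 1: at line 6 remove [cftq] add [pxysr] -> 13 lines: ketws cirhu xdmqc htkml kupam teobl pxysr hiwm hqo ifkfm qtsqf qtw zng
Hunk 2: at line 3 remove [kupam,teobl,pxysr] add [bhl,xgmha,jtkr] -> 13 lines: ketws cirhu xdmqc htkml bhl xgmha jtkr hiwm hqo ifkfm qtsqf qtw zng
Hunk 3: at line 5 remove [jtkr] add [itu,qgiuf,dmn] -> 15 lines: ketws cirhu xdmqc htkml bhl xgmha itu qgiuf dmn hiwm hqo ifkfm qtsqf qtw zng
Hunk 4: at line 12 remove [qtsqf] add [dan,jrp] -> 16 lines: ketws cirhu xdmqc htkml bhl xgmha itu qgiuf dmn hiwm hqo ifkfm dan jrp qtw zng
Hunk 5: at line 5 remove [itu,qgiuf,dmn] add [wpzlg,triv,rdqyj] -> 16 lines: ketws cirhu xdmqc htkml bhl xgmha wpzlg triv rdqyj hiwm hqo ifkfm dan jrp qtw zng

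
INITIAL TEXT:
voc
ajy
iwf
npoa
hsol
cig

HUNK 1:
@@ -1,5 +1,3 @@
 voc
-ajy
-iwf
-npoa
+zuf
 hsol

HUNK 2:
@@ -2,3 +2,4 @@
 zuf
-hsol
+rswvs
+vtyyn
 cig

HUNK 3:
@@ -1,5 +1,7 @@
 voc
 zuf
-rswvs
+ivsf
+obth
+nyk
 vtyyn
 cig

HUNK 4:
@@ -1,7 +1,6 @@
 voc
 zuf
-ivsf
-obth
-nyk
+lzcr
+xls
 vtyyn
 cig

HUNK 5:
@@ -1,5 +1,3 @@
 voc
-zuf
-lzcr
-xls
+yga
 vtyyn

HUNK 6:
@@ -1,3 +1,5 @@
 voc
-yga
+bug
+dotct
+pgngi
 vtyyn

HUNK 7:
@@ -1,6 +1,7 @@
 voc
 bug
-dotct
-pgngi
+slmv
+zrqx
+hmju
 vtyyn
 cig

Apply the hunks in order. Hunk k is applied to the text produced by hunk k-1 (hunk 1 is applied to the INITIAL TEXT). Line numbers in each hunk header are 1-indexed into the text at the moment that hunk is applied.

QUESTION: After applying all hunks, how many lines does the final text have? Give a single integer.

Answer: 7

Derivation:
Hunk 1: at line 1 remove [ajy,iwf,npoa] add [zuf] -> 4 lines: voc zuf hsol cig
Hunk 2: at line 2 remove [hsol] add [rswvs,vtyyn] -> 5 lines: voc zuf rswvs vtyyn cig
Hunk 3: at line 1 remove [rswvs] add [ivsf,obth,nyk] -> 7 lines: voc zuf ivsf obth nyk vtyyn cig
Hunk 4: at line 1 remove [ivsf,obth,nyk] add [lzcr,xls] -> 6 lines: voc zuf lzcr xls vtyyn cig
Hunk 5: at line 1 remove [zuf,lzcr,xls] add [yga] -> 4 lines: voc yga vtyyn cig
Hunk 6: at line 1 remove [yga] add [bug,dotct,pgngi] -> 6 lines: voc bug dotct pgngi vtyyn cig
Hunk 7: at line 1 remove [dotct,pgngi] add [slmv,zrqx,hmju] -> 7 lines: voc bug slmv zrqx hmju vtyyn cig
Final line count: 7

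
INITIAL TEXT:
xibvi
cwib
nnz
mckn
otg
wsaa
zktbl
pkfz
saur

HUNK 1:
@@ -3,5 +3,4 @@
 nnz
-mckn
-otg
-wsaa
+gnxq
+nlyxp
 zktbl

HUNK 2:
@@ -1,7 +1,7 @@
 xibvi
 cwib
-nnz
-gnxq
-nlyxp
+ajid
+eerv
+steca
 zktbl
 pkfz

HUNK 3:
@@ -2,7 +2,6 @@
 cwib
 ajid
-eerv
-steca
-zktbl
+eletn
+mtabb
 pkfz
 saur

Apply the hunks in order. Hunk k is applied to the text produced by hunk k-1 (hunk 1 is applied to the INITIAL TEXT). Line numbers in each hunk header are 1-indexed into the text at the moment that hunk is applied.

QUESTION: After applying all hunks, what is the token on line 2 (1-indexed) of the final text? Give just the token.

Answer: cwib

Derivation:
Hunk 1: at line 3 remove [mckn,otg,wsaa] add [gnxq,nlyxp] -> 8 lines: xibvi cwib nnz gnxq nlyxp zktbl pkfz saur
Hunk 2: at line 1 remove [nnz,gnxq,nlyxp] add [ajid,eerv,steca] -> 8 lines: xibvi cwib ajid eerv steca zktbl pkfz saur
Hunk 3: at line 2 remove [eerv,steca,zktbl] add [eletn,mtabb] -> 7 lines: xibvi cwib ajid eletn mtabb pkfz saur
Final line 2: cwib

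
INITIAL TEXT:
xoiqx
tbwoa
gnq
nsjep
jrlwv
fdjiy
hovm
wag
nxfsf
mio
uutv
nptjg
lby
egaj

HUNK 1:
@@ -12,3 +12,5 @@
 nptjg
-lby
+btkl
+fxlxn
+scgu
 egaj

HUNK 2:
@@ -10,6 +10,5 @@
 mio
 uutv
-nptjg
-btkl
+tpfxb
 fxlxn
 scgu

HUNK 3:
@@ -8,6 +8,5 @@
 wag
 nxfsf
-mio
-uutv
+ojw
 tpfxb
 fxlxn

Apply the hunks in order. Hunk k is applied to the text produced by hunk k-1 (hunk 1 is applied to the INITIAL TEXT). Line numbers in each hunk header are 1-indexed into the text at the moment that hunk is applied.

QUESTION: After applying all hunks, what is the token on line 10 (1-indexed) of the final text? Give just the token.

Hunk 1: at line 12 remove [lby] add [btkl,fxlxn,scgu] -> 16 lines: xoiqx tbwoa gnq nsjep jrlwv fdjiy hovm wag nxfsf mio uutv nptjg btkl fxlxn scgu egaj
Hunk 2: at line 10 remove [nptjg,btkl] add [tpfxb] -> 15 lines: xoiqx tbwoa gnq nsjep jrlwv fdjiy hovm wag nxfsf mio uutv tpfxb fxlxn scgu egaj
Hunk 3: at line 8 remove [mio,uutv] add [ojw] -> 14 lines: xoiqx tbwoa gnq nsjep jrlwv fdjiy hovm wag nxfsf ojw tpfxb fxlxn scgu egaj
Final line 10: ojw

Answer: ojw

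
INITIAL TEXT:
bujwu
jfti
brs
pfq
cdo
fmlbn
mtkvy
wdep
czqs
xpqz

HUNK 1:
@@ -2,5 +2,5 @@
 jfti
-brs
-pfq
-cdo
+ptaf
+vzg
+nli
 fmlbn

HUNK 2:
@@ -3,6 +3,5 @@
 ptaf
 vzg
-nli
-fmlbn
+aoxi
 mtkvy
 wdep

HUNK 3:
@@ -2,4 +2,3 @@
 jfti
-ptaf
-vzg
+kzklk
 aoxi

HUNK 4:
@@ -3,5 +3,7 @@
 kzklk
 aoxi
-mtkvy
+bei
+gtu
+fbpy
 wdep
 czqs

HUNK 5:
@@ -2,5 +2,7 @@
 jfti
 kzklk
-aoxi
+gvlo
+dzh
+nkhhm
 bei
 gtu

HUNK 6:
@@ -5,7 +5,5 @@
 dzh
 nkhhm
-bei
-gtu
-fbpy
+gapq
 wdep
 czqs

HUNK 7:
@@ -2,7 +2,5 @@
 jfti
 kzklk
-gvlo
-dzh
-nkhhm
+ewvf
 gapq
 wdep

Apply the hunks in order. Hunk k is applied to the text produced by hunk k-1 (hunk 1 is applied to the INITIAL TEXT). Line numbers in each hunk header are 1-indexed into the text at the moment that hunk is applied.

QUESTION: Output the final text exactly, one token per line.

Answer: bujwu
jfti
kzklk
ewvf
gapq
wdep
czqs
xpqz

Derivation:
Hunk 1: at line 2 remove [brs,pfq,cdo] add [ptaf,vzg,nli] -> 10 lines: bujwu jfti ptaf vzg nli fmlbn mtkvy wdep czqs xpqz
Hunk 2: at line 3 remove [nli,fmlbn] add [aoxi] -> 9 lines: bujwu jfti ptaf vzg aoxi mtkvy wdep czqs xpqz
Hunk 3: at line 2 remove [ptaf,vzg] add [kzklk] -> 8 lines: bujwu jfti kzklk aoxi mtkvy wdep czqs xpqz
Hunk 4: at line 3 remove [mtkvy] add [bei,gtu,fbpy] -> 10 lines: bujwu jfti kzklk aoxi bei gtu fbpy wdep czqs xpqz
Hunk 5: at line 2 remove [aoxi] add [gvlo,dzh,nkhhm] -> 12 lines: bujwu jfti kzklk gvlo dzh nkhhm bei gtu fbpy wdep czqs xpqz
Hunk 6: at line 5 remove [bei,gtu,fbpy] add [gapq] -> 10 lines: bujwu jfti kzklk gvlo dzh nkhhm gapq wdep czqs xpqz
Hunk 7: at line 2 remove [gvlo,dzh,nkhhm] add [ewvf] -> 8 lines: bujwu jfti kzklk ewvf gapq wdep czqs xpqz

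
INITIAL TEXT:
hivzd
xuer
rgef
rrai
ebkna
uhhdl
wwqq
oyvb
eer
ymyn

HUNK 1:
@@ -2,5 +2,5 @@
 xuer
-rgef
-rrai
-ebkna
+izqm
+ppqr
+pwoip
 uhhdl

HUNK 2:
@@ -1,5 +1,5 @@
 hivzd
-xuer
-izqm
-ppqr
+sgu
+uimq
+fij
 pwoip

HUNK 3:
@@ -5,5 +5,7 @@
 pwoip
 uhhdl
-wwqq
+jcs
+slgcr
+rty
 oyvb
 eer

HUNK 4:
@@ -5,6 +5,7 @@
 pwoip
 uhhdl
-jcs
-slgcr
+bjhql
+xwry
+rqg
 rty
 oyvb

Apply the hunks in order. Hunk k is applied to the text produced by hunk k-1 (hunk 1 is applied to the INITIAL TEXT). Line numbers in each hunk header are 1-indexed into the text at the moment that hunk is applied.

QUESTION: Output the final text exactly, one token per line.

Hunk 1: at line 2 remove [rgef,rrai,ebkna] add [izqm,ppqr,pwoip] -> 10 lines: hivzd xuer izqm ppqr pwoip uhhdl wwqq oyvb eer ymyn
Hunk 2: at line 1 remove [xuer,izqm,ppqr] add [sgu,uimq,fij] -> 10 lines: hivzd sgu uimq fij pwoip uhhdl wwqq oyvb eer ymyn
Hunk 3: at line 5 remove [wwqq] add [jcs,slgcr,rty] -> 12 lines: hivzd sgu uimq fij pwoip uhhdl jcs slgcr rty oyvb eer ymyn
Hunk 4: at line 5 remove [jcs,slgcr] add [bjhql,xwry,rqg] -> 13 lines: hivzd sgu uimq fij pwoip uhhdl bjhql xwry rqg rty oyvb eer ymyn

Answer: hivzd
sgu
uimq
fij
pwoip
uhhdl
bjhql
xwry
rqg
rty
oyvb
eer
ymyn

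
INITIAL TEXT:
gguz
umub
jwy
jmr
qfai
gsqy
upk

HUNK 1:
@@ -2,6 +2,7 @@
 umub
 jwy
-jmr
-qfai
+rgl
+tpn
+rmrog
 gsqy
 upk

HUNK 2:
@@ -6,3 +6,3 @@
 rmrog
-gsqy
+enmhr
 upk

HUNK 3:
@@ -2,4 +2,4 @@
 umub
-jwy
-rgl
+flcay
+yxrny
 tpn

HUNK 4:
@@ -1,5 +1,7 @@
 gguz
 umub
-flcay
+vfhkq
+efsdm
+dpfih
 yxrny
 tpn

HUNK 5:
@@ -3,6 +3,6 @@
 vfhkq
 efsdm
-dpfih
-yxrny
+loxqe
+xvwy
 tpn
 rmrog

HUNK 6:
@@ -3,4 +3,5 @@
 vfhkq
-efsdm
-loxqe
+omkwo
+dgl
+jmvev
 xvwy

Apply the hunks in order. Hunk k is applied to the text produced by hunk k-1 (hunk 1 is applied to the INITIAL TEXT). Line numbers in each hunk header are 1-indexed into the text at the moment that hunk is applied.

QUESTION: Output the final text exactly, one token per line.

Answer: gguz
umub
vfhkq
omkwo
dgl
jmvev
xvwy
tpn
rmrog
enmhr
upk

Derivation:
Hunk 1: at line 2 remove [jmr,qfai] add [rgl,tpn,rmrog] -> 8 lines: gguz umub jwy rgl tpn rmrog gsqy upk
Hunk 2: at line 6 remove [gsqy] add [enmhr] -> 8 lines: gguz umub jwy rgl tpn rmrog enmhr upk
Hunk 3: at line 2 remove [jwy,rgl] add [flcay,yxrny] -> 8 lines: gguz umub flcay yxrny tpn rmrog enmhr upk
Hunk 4: at line 1 remove [flcay] add [vfhkq,efsdm,dpfih] -> 10 lines: gguz umub vfhkq efsdm dpfih yxrny tpn rmrog enmhr upk
Hunk 5: at line 3 remove [dpfih,yxrny] add [loxqe,xvwy] -> 10 lines: gguz umub vfhkq efsdm loxqe xvwy tpn rmrog enmhr upk
Hunk 6: at line 3 remove [efsdm,loxqe] add [omkwo,dgl,jmvev] -> 11 lines: gguz umub vfhkq omkwo dgl jmvev xvwy tpn rmrog enmhr upk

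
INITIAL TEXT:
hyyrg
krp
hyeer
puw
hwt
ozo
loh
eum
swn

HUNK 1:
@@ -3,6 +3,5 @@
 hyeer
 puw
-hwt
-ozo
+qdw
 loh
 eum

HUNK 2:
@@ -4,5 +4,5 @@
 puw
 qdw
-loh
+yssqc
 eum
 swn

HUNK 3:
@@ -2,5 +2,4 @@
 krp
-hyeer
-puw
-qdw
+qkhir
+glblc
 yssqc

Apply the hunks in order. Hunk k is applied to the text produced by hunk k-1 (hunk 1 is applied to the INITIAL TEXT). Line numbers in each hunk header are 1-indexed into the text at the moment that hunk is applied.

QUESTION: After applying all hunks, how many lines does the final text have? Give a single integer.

Answer: 7

Derivation:
Hunk 1: at line 3 remove [hwt,ozo] add [qdw] -> 8 lines: hyyrg krp hyeer puw qdw loh eum swn
Hunk 2: at line 4 remove [loh] add [yssqc] -> 8 lines: hyyrg krp hyeer puw qdw yssqc eum swn
Hunk 3: at line 2 remove [hyeer,puw,qdw] add [qkhir,glblc] -> 7 lines: hyyrg krp qkhir glblc yssqc eum swn
Final line count: 7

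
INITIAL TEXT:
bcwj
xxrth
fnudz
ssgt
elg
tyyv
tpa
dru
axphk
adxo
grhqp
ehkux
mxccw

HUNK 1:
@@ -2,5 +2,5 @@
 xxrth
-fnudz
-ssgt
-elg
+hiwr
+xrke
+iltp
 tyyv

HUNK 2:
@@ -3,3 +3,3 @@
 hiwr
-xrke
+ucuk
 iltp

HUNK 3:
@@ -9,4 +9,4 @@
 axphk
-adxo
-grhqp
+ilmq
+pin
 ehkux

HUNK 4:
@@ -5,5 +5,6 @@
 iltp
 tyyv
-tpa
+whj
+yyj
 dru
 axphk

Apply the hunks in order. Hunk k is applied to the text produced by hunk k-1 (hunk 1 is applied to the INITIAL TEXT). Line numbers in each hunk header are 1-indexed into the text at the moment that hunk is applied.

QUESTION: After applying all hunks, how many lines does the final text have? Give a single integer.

Answer: 14

Derivation:
Hunk 1: at line 2 remove [fnudz,ssgt,elg] add [hiwr,xrke,iltp] -> 13 lines: bcwj xxrth hiwr xrke iltp tyyv tpa dru axphk adxo grhqp ehkux mxccw
Hunk 2: at line 3 remove [xrke] add [ucuk] -> 13 lines: bcwj xxrth hiwr ucuk iltp tyyv tpa dru axphk adxo grhqp ehkux mxccw
Hunk 3: at line 9 remove [adxo,grhqp] add [ilmq,pin] -> 13 lines: bcwj xxrth hiwr ucuk iltp tyyv tpa dru axphk ilmq pin ehkux mxccw
Hunk 4: at line 5 remove [tpa] add [whj,yyj] -> 14 lines: bcwj xxrth hiwr ucuk iltp tyyv whj yyj dru axphk ilmq pin ehkux mxccw
Final line count: 14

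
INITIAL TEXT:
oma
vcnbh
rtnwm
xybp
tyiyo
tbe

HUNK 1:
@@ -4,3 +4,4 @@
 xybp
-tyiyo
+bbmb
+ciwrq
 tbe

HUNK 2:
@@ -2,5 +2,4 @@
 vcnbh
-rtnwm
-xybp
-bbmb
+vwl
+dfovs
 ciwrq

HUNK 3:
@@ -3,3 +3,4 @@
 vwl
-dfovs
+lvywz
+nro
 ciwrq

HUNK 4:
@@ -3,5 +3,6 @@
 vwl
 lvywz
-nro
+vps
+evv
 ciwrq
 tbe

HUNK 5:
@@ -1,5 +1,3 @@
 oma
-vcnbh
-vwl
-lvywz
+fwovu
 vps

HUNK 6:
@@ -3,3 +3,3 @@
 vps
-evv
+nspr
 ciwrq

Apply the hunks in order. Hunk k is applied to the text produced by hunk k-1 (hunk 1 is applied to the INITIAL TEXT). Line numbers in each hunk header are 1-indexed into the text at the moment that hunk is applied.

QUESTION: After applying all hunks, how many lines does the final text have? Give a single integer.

Answer: 6

Derivation:
Hunk 1: at line 4 remove [tyiyo] add [bbmb,ciwrq] -> 7 lines: oma vcnbh rtnwm xybp bbmb ciwrq tbe
Hunk 2: at line 2 remove [rtnwm,xybp,bbmb] add [vwl,dfovs] -> 6 lines: oma vcnbh vwl dfovs ciwrq tbe
Hunk 3: at line 3 remove [dfovs] add [lvywz,nro] -> 7 lines: oma vcnbh vwl lvywz nro ciwrq tbe
Hunk 4: at line 3 remove [nro] add [vps,evv] -> 8 lines: oma vcnbh vwl lvywz vps evv ciwrq tbe
Hunk 5: at line 1 remove [vcnbh,vwl,lvywz] add [fwovu] -> 6 lines: oma fwovu vps evv ciwrq tbe
Hunk 6: at line 3 remove [evv] add [nspr] -> 6 lines: oma fwovu vps nspr ciwrq tbe
Final line count: 6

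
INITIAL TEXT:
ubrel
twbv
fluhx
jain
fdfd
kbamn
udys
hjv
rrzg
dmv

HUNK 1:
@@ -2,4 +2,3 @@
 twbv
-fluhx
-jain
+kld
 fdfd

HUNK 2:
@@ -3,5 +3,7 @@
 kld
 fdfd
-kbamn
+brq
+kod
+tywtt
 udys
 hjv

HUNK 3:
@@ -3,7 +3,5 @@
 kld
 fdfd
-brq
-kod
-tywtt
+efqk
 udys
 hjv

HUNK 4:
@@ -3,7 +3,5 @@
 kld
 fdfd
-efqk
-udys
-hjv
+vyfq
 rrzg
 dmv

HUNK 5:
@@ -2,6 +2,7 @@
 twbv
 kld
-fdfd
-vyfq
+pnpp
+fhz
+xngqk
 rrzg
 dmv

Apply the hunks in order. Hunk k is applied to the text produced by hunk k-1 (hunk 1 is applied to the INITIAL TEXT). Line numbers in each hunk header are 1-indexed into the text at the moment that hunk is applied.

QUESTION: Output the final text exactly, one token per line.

Hunk 1: at line 2 remove [fluhx,jain] add [kld] -> 9 lines: ubrel twbv kld fdfd kbamn udys hjv rrzg dmv
Hunk 2: at line 3 remove [kbamn] add [brq,kod,tywtt] -> 11 lines: ubrel twbv kld fdfd brq kod tywtt udys hjv rrzg dmv
Hunk 3: at line 3 remove [brq,kod,tywtt] add [efqk] -> 9 lines: ubrel twbv kld fdfd efqk udys hjv rrzg dmv
Hunk 4: at line 3 remove [efqk,udys,hjv] add [vyfq] -> 7 lines: ubrel twbv kld fdfd vyfq rrzg dmv
Hunk 5: at line 2 remove [fdfd,vyfq] add [pnpp,fhz,xngqk] -> 8 lines: ubrel twbv kld pnpp fhz xngqk rrzg dmv

Answer: ubrel
twbv
kld
pnpp
fhz
xngqk
rrzg
dmv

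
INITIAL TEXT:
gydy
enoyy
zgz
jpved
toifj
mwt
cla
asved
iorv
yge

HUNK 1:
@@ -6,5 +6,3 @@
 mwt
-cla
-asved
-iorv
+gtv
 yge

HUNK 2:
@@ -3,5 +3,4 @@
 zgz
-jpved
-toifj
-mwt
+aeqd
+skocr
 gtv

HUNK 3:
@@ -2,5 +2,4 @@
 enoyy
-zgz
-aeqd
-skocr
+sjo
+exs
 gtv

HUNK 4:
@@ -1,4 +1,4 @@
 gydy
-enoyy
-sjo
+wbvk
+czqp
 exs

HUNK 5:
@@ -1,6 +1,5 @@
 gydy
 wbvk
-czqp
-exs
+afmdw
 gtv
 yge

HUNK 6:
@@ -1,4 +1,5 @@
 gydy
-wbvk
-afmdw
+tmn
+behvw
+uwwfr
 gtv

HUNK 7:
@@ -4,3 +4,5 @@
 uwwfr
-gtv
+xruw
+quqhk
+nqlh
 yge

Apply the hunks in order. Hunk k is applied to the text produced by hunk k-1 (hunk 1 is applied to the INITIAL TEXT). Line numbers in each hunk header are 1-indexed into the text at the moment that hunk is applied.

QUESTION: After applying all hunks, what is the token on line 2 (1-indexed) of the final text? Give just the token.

Hunk 1: at line 6 remove [cla,asved,iorv] add [gtv] -> 8 lines: gydy enoyy zgz jpved toifj mwt gtv yge
Hunk 2: at line 3 remove [jpved,toifj,mwt] add [aeqd,skocr] -> 7 lines: gydy enoyy zgz aeqd skocr gtv yge
Hunk 3: at line 2 remove [zgz,aeqd,skocr] add [sjo,exs] -> 6 lines: gydy enoyy sjo exs gtv yge
Hunk 4: at line 1 remove [enoyy,sjo] add [wbvk,czqp] -> 6 lines: gydy wbvk czqp exs gtv yge
Hunk 5: at line 1 remove [czqp,exs] add [afmdw] -> 5 lines: gydy wbvk afmdw gtv yge
Hunk 6: at line 1 remove [wbvk,afmdw] add [tmn,behvw,uwwfr] -> 6 lines: gydy tmn behvw uwwfr gtv yge
Hunk 7: at line 4 remove [gtv] add [xruw,quqhk,nqlh] -> 8 lines: gydy tmn behvw uwwfr xruw quqhk nqlh yge
Final line 2: tmn

Answer: tmn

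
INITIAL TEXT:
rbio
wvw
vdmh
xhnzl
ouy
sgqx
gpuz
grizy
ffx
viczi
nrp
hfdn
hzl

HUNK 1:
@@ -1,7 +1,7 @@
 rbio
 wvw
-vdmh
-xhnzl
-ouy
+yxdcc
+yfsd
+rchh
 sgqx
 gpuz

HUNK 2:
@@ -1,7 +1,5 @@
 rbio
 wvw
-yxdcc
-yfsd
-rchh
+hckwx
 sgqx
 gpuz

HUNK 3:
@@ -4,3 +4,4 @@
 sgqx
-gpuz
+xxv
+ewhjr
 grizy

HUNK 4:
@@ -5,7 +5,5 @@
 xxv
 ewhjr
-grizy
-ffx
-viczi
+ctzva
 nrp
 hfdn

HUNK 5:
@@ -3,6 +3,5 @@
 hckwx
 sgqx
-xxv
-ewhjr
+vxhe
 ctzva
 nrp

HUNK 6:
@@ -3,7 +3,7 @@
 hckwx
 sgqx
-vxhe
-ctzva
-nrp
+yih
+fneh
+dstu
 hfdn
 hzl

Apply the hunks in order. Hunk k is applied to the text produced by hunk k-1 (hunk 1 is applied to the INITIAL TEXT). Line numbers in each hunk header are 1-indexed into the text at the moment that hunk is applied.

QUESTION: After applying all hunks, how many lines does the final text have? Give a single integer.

Hunk 1: at line 1 remove [vdmh,xhnzl,ouy] add [yxdcc,yfsd,rchh] -> 13 lines: rbio wvw yxdcc yfsd rchh sgqx gpuz grizy ffx viczi nrp hfdn hzl
Hunk 2: at line 1 remove [yxdcc,yfsd,rchh] add [hckwx] -> 11 lines: rbio wvw hckwx sgqx gpuz grizy ffx viczi nrp hfdn hzl
Hunk 3: at line 4 remove [gpuz] add [xxv,ewhjr] -> 12 lines: rbio wvw hckwx sgqx xxv ewhjr grizy ffx viczi nrp hfdn hzl
Hunk 4: at line 5 remove [grizy,ffx,viczi] add [ctzva] -> 10 lines: rbio wvw hckwx sgqx xxv ewhjr ctzva nrp hfdn hzl
Hunk 5: at line 3 remove [xxv,ewhjr] add [vxhe] -> 9 lines: rbio wvw hckwx sgqx vxhe ctzva nrp hfdn hzl
Hunk 6: at line 3 remove [vxhe,ctzva,nrp] add [yih,fneh,dstu] -> 9 lines: rbio wvw hckwx sgqx yih fneh dstu hfdn hzl
Final line count: 9

Answer: 9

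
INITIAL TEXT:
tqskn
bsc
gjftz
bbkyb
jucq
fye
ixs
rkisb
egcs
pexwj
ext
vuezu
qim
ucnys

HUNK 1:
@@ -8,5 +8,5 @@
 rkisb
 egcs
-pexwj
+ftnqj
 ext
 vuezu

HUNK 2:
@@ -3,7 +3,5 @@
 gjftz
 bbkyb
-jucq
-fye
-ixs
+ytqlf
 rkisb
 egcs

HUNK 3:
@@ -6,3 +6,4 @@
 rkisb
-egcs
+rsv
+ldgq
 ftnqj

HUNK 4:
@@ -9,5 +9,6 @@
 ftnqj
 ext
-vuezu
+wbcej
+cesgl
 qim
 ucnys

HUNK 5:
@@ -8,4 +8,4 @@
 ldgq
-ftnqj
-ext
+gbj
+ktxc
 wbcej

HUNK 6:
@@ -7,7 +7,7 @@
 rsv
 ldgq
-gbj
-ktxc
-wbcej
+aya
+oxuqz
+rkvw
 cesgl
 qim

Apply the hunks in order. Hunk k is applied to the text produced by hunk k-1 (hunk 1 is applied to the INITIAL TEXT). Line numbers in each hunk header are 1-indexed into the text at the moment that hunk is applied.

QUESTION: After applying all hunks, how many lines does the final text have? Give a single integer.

Answer: 14

Derivation:
Hunk 1: at line 8 remove [pexwj] add [ftnqj] -> 14 lines: tqskn bsc gjftz bbkyb jucq fye ixs rkisb egcs ftnqj ext vuezu qim ucnys
Hunk 2: at line 3 remove [jucq,fye,ixs] add [ytqlf] -> 12 lines: tqskn bsc gjftz bbkyb ytqlf rkisb egcs ftnqj ext vuezu qim ucnys
Hunk 3: at line 6 remove [egcs] add [rsv,ldgq] -> 13 lines: tqskn bsc gjftz bbkyb ytqlf rkisb rsv ldgq ftnqj ext vuezu qim ucnys
Hunk 4: at line 9 remove [vuezu] add [wbcej,cesgl] -> 14 lines: tqskn bsc gjftz bbkyb ytqlf rkisb rsv ldgq ftnqj ext wbcej cesgl qim ucnys
Hunk 5: at line 8 remove [ftnqj,ext] add [gbj,ktxc] -> 14 lines: tqskn bsc gjftz bbkyb ytqlf rkisb rsv ldgq gbj ktxc wbcej cesgl qim ucnys
Hunk 6: at line 7 remove [gbj,ktxc,wbcej] add [aya,oxuqz,rkvw] -> 14 lines: tqskn bsc gjftz bbkyb ytqlf rkisb rsv ldgq aya oxuqz rkvw cesgl qim ucnys
Final line count: 14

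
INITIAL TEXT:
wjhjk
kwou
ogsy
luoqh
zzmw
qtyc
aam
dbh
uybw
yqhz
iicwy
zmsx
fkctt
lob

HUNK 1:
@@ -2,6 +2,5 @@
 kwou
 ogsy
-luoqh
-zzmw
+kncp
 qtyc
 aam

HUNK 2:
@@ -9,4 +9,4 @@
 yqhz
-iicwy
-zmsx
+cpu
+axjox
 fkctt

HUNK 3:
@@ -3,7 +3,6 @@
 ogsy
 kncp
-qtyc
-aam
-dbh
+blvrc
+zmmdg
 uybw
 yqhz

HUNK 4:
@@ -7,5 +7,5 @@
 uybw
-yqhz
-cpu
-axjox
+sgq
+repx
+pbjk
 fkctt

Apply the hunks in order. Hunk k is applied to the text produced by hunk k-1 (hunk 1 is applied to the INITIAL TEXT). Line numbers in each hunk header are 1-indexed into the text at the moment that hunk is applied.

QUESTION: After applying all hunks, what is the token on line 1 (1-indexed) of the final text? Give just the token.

Hunk 1: at line 2 remove [luoqh,zzmw] add [kncp] -> 13 lines: wjhjk kwou ogsy kncp qtyc aam dbh uybw yqhz iicwy zmsx fkctt lob
Hunk 2: at line 9 remove [iicwy,zmsx] add [cpu,axjox] -> 13 lines: wjhjk kwou ogsy kncp qtyc aam dbh uybw yqhz cpu axjox fkctt lob
Hunk 3: at line 3 remove [qtyc,aam,dbh] add [blvrc,zmmdg] -> 12 lines: wjhjk kwou ogsy kncp blvrc zmmdg uybw yqhz cpu axjox fkctt lob
Hunk 4: at line 7 remove [yqhz,cpu,axjox] add [sgq,repx,pbjk] -> 12 lines: wjhjk kwou ogsy kncp blvrc zmmdg uybw sgq repx pbjk fkctt lob
Final line 1: wjhjk

Answer: wjhjk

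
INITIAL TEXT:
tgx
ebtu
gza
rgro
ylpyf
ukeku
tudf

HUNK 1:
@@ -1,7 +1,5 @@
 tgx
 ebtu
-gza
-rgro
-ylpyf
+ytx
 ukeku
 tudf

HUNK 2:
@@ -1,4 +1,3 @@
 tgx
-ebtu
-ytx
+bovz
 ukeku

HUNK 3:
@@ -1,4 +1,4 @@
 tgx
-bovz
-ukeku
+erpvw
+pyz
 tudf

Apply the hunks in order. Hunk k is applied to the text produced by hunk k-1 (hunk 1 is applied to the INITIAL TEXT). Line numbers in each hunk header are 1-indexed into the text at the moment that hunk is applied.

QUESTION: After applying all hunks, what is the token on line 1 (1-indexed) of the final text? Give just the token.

Answer: tgx

Derivation:
Hunk 1: at line 1 remove [gza,rgro,ylpyf] add [ytx] -> 5 lines: tgx ebtu ytx ukeku tudf
Hunk 2: at line 1 remove [ebtu,ytx] add [bovz] -> 4 lines: tgx bovz ukeku tudf
Hunk 3: at line 1 remove [bovz,ukeku] add [erpvw,pyz] -> 4 lines: tgx erpvw pyz tudf
Final line 1: tgx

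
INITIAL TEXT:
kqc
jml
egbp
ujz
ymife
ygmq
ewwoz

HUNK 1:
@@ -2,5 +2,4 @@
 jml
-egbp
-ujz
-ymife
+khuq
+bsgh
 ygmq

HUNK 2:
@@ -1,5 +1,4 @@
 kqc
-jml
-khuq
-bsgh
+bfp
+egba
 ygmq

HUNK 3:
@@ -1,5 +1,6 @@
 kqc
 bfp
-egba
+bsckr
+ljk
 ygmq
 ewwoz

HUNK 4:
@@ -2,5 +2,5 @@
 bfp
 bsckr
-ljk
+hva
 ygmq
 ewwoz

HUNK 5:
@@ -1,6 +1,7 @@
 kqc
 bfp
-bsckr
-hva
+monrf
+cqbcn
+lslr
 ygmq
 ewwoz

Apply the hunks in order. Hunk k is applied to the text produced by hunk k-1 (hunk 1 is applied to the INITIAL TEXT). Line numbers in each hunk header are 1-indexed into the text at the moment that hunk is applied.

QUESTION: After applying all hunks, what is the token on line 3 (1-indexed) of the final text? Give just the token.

Hunk 1: at line 2 remove [egbp,ujz,ymife] add [khuq,bsgh] -> 6 lines: kqc jml khuq bsgh ygmq ewwoz
Hunk 2: at line 1 remove [jml,khuq,bsgh] add [bfp,egba] -> 5 lines: kqc bfp egba ygmq ewwoz
Hunk 3: at line 1 remove [egba] add [bsckr,ljk] -> 6 lines: kqc bfp bsckr ljk ygmq ewwoz
Hunk 4: at line 2 remove [ljk] add [hva] -> 6 lines: kqc bfp bsckr hva ygmq ewwoz
Hunk 5: at line 1 remove [bsckr,hva] add [monrf,cqbcn,lslr] -> 7 lines: kqc bfp monrf cqbcn lslr ygmq ewwoz
Final line 3: monrf

Answer: monrf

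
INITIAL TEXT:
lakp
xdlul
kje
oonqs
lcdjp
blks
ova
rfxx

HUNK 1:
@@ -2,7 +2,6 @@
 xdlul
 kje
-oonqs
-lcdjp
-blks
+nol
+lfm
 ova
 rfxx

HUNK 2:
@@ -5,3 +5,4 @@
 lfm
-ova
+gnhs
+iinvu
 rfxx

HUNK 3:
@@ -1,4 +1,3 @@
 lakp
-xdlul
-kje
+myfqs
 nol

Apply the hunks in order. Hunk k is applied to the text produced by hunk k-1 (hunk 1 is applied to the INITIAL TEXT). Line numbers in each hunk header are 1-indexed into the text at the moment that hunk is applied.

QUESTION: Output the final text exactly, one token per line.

Answer: lakp
myfqs
nol
lfm
gnhs
iinvu
rfxx

Derivation:
Hunk 1: at line 2 remove [oonqs,lcdjp,blks] add [nol,lfm] -> 7 lines: lakp xdlul kje nol lfm ova rfxx
Hunk 2: at line 5 remove [ova] add [gnhs,iinvu] -> 8 lines: lakp xdlul kje nol lfm gnhs iinvu rfxx
Hunk 3: at line 1 remove [xdlul,kje] add [myfqs] -> 7 lines: lakp myfqs nol lfm gnhs iinvu rfxx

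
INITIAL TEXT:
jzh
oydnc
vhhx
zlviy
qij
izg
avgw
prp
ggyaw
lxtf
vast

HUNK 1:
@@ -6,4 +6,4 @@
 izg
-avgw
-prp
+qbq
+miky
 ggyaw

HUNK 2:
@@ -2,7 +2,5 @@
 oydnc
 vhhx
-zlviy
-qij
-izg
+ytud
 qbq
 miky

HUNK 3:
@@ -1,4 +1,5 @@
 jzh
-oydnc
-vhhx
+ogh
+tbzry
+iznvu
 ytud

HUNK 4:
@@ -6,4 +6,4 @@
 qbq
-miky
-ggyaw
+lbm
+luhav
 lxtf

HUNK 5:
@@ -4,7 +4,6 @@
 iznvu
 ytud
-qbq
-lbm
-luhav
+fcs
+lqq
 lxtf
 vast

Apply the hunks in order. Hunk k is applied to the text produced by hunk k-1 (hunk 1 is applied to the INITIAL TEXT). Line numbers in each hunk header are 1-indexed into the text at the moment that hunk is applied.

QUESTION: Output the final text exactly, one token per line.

Answer: jzh
ogh
tbzry
iznvu
ytud
fcs
lqq
lxtf
vast

Derivation:
Hunk 1: at line 6 remove [avgw,prp] add [qbq,miky] -> 11 lines: jzh oydnc vhhx zlviy qij izg qbq miky ggyaw lxtf vast
Hunk 2: at line 2 remove [zlviy,qij,izg] add [ytud] -> 9 lines: jzh oydnc vhhx ytud qbq miky ggyaw lxtf vast
Hunk 3: at line 1 remove [oydnc,vhhx] add [ogh,tbzry,iznvu] -> 10 lines: jzh ogh tbzry iznvu ytud qbq miky ggyaw lxtf vast
Hunk 4: at line 6 remove [miky,ggyaw] add [lbm,luhav] -> 10 lines: jzh ogh tbzry iznvu ytud qbq lbm luhav lxtf vast
Hunk 5: at line 4 remove [qbq,lbm,luhav] add [fcs,lqq] -> 9 lines: jzh ogh tbzry iznvu ytud fcs lqq lxtf vast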